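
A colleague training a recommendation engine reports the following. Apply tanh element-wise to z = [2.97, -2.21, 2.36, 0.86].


tanh(2.97) = 0.9947
tanh(-2.21) = -0.9762
tanh(2.36) = 0.9823
tanh(0.86) = 0.6963
result = [0.9947, -0.9762, 0.9823, 0.6963]

[0.9947, -0.9762, 0.9823, 0.6963]


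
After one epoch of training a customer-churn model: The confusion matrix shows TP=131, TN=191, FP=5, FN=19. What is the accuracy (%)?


Accuracy = (TP+TN)/(TP+TN+FP+FN)
= (131+191)/(346)
= 322/346 = 93.06%

93.06%


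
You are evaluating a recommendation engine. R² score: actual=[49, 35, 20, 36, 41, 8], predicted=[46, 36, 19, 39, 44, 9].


ȳ = 31.5
SS_res = Σ(y-ŷ)² = 30
SS_tot = Σ(y-ȳ)² = 1113.5
R² = 1 - SS_res/SS_tot = 1 - 0.0269 = 0.9731

0.9731


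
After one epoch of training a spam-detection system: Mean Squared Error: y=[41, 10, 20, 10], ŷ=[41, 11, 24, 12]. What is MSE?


Squared errors: (41-41)²=0, (10-11)²=1, (20-24)²=16, (10-12)²=4
Sum = 21
MSE = 21/4 = 21/4

21/4


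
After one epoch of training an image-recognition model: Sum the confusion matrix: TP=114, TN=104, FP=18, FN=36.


Total = TP + TN + FP + FN
= 114 + 104 + 18 + 36
= 272
(Predicted positive: 132, predicted negative: 140)

272


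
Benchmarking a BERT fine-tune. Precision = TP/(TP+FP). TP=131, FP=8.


Precision = TP/(TP+FP)
= 131/(131+8)
= 131/139 = 94.24%

94.24%


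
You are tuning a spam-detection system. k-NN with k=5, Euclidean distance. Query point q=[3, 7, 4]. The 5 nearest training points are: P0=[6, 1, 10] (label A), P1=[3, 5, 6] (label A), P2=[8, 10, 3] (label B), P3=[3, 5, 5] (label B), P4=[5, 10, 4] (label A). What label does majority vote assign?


d(q,P0) = 9.0  (label A)
d(q,P1) = 2.8284  (label A)
d(q,P2) = 5.9161  (label B)
d(q,P3) = 2.2361  (label B)
d(q,P4) = 3.6056  (label A)
Votes: A=3, B=2
Majority → A

A


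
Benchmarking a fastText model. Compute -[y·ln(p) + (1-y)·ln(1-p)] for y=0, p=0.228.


BCE = -[y·ln(p) + (1-y)·ln(1-p)]
= -0 - 1·ln(1-0.228)
= -ln(0.772) = 0.2588

0.2588


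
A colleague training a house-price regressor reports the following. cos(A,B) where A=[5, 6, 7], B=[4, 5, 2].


A·B = 5·4 + 6·5 + 7·2 = 64
‖A‖ = √110 = 10.4881, ‖B‖ = √45 = 6.7082
cos = 64/(√110·√45) = 64/√4950 = 0.9097

0.9097


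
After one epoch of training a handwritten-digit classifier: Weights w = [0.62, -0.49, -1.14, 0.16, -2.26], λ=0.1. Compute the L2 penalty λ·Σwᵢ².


‖w‖₂² = (0.62)² + (-0.49)² + (-1.14)² + (0.16)² + (-2.26)²
     = 0.3844 + 0.2401 + 1.2996 + 0.0256 + 5.1076
     = 7.0573
λ·‖w‖₂² = 0.1·7.0573 = 0.70573

0.70573


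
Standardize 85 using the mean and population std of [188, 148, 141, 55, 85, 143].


μ = 126.6667, σ = 43.8963
z = (85 - 126.6667)/43.8963 = -0.9492

-0.9492


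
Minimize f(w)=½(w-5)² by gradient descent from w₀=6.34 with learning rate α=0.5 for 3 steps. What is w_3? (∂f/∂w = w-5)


step 1: grad = 6.34-5 = 1.34; w = 6.34 - 0.5·(1.34) = 5.67
step 2: grad = 5.67-5 = 0.67; w = 5.67 - 0.5·(0.67) = 5.335
step 3: grad = 5.335-5 = 0.335; w = 5.335 - 0.5·(0.335) = 5.1675

5.1675


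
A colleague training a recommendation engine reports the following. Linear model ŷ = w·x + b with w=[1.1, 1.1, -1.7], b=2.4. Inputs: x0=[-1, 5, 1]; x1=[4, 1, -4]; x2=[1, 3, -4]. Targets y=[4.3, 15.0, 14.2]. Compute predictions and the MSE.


ŷ0 = (1.1)·(-1) + (1.1)·(5) + (-1.7)·(1) + 2.4 = 5.1
ŷ1 = (1.1)·(4) + (1.1)·(1) + (-1.7)·(-4) + 2.4 = 14.7
ŷ2 = (1.1)·(1) + (1.1)·(3) + (-1.7)·(-4) + 2.4 = 13.6
errors² = [0.64, 0.09, 0.36]
MSE = 1.0900/3 = 0.3633

0.3633


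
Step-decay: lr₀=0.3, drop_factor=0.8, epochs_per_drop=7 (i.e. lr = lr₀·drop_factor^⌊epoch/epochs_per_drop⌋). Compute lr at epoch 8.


n_drops = ⌊8/7⌋ = 1
lr = 0.3·0.8^1 = 0.3·0.8 = 0.24

0.24


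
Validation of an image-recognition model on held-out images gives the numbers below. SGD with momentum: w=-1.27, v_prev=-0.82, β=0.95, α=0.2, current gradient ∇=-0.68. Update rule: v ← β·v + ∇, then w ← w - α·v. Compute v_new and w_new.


v_new = 0.95·-0.82 - 0.68 = -0.779 - 0.68 = -1.459
w_new = -1.27 - 0.2·-1.459 = -1.27 + 0.2918 = -0.9782

v_new=-1.459, w_new=-0.9782


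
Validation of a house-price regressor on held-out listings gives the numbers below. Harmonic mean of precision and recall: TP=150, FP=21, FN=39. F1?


Precision = 150/171 = 0.8772
Recall = 150/189 = 0.7937
F1 = 2·P·R/(P+R) = 2·TP/(2·TP+FP+FN) = 300/(300+21+39) = 300/360 = 0.8333

0.8333


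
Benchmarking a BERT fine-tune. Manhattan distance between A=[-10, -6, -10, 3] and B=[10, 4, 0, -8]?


d = |-10-10| + |-6-4| + |-10-0| + |3+ 8|
  = 20 + 10 + 10 + 11
  = 51

51


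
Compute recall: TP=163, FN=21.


Recall = TP/(TP+FN)
= 163/(163+21)
= 163/184 = 88.59%

88.59%


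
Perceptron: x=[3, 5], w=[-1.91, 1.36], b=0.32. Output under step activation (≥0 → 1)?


z = (3)·(-1.91) + (5)·(1.36) + 0.32
  = 1.39
step(z) = 1 (z≥0)

1


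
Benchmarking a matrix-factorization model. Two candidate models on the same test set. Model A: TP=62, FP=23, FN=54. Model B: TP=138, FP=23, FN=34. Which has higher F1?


Model A: P=62/85=0.7294, R=62/116=0.5345, F1=2PR/(P+R)=2TP/(2TP+FP+FN)=124/201=0.6169
Model B: P=138/161=0.8571, R=138/172=0.8023, F1=2PR/(P+R)=2TP/(2TP+FP+FN)=276/333=0.8288
0.6169 < 0.8288 → Model B

Model B


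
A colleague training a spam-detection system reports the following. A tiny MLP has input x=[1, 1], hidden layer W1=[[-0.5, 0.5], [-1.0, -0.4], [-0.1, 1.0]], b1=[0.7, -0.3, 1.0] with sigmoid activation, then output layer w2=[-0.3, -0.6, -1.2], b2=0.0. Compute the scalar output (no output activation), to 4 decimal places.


z1[0] = (-0.5)·(1) + (0.5)·(1) + 0.7 = 0.7
z1[1] = (-1.0)·(1) + (-0.4)·(1) - 0.3 = -1.7
z1[2] = (-0.1)·(1) + (1.0)·(1) + 1.0 = 1.9
h = sigmoid(z1) = [0.6682, 0.1545, 0.8699]
output = (-0.3)·(0.6682) + (-0.6)·(0.1545) + (-1.2)·(0.8699) + 0.0 = -1.337

-1.337


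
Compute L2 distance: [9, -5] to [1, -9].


d = √((9-1)² + (-5+ 9)²)
  = √(64 + 16)
  = √80 = 8.9443

8.9443


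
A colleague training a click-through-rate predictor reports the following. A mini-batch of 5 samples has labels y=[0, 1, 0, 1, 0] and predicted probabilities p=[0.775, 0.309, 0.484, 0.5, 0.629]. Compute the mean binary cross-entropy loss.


L[0] = -ln(1-0.775) = -ln(0.225) = 1.4917
L[1] = -ln(0.309) = 1.1744
L[2] = -ln(1-0.484) = -ln(0.516) = 0.6616
L[3] = -ln(0.5) = 0.6931
L[4] = -ln(1-0.629) = -ln(0.371) = 0.9916
mean = (1.4917 + 1.1744 + 0.6616 + 0.6931 + 0.9916)/5 = 1.0025

1.0025


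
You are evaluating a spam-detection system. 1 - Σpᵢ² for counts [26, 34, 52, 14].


Probabilities: [26/126, 34/126, 52/126, 14/126] ≈ [0.2063, 0.2698, 0.4127, 0.1111]
Σpᵢ² = (676 + 1156 + 2704 + 196)/126² = 4732/15876
Gini = 1 - Σpᵢ² = 1 - 4732/15876 = 0.7019

0.7019


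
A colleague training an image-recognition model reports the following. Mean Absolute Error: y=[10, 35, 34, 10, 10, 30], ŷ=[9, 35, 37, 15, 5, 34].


Absolute errors: |10-9|=1, |35-35|=0, |34-37|=3, |10-15|=5, |10-5|=5, |30-34|=4
Sum = 18
MAE = 18/6 = 3

3


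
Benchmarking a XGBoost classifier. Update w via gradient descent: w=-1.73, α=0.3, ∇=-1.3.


w_new = w - α·∇
= -1.73 - 0.3·-1.3
= -1.73 + 0.39
= -1.34

-1.34


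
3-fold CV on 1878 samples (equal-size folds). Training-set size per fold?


Fold size = 1878/3 = 626
Training per fold = 1878 - 626 = 1252

1252


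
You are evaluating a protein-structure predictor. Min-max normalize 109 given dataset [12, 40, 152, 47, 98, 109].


min=12, max=152
(109-12)/(152-12) = 97/140 = 0.6929

0.6929


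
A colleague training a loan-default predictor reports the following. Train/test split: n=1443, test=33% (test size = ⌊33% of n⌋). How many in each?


Test = ⌊1443·33/100⌋ = 476
Train = 1443 - 476 = 967

Train: 967, Test: 476


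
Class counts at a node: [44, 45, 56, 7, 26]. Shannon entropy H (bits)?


Probabilities: [44/178, 45/178, 56/178, 7/178, 26/178] ≈ [0.2472, 0.2528, 0.3146, 0.0393, 0.1461]
H = -((44/178)·log₂(44/178) + (45/178)·log₂(45/178) + (56/178)·log₂(56/178) + (7/178)·log₂(7/178) + (26/178)·log₂(26/178))
  = 2.1138 bits

2.1138 bits


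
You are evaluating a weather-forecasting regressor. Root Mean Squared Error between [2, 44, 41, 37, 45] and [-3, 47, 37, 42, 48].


MSE = 84/5 = 16.8
RMSE = √(84/5) = 4.0988

4.0988


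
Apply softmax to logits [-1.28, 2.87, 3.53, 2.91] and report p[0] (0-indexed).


Exponentials: e^-1.28=0.278, e^2.87=17.637, e^3.53=34.124, e^2.91=18.3568
Sum = 70.3958
Softmax = [0.0039, 0.2505, 0.4847, 0.2608]
p[0] = 0.278/70.3958 = 0.0039

0.0039


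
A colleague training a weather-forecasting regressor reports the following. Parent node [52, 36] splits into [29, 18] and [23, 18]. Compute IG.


Parent = [52, 36], H_parent = 0.976
H_left = 0.9601 (n=47), H_right = 0.9892 (n=41)
H_children = (47/88)·0.9601 + (41/88)·0.9892 = 0.9737
IG = 0.976 - 0.9737 = 0.0023

0.0023


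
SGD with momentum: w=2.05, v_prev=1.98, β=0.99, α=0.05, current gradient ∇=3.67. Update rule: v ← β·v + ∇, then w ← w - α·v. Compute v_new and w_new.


v_new = 0.99·1.98 + 3.67 = 1.9602 + 3.67 = 5.6302
w_new = 2.05 - 0.05·5.6302 = 2.05 - 0.28151 = 1.76849

v_new=5.6302, w_new=1.76849


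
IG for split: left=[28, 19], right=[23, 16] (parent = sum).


Parent = [51, 35], H_parent = 0.9749
H_left = 0.9734 (n=47), H_right = 0.9766 (n=39)
H_children = (47/86)·0.9734 + (39/86)·0.9766 = 0.9749
IG = 0.9749 - 0.9749 = 0.0

0.0


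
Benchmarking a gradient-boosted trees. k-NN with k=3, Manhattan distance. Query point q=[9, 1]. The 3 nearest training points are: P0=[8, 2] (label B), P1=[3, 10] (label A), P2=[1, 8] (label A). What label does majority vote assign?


d(q,P0) = 2  (label B)
d(q,P1) = 15  (label A)
d(q,P2) = 15  (label A)
Votes: A=2, B=1
Majority → A

A


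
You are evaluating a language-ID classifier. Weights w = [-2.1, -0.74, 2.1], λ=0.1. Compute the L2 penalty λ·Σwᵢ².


‖w‖₂² = (-2.1)² + (-0.74)² + (2.1)²
     = 4.41 + 0.5476 + 4.41
     = 9.3676
λ·‖w‖₂² = 0.1·9.3676 = 0.93676

0.93676


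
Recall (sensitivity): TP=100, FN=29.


Recall = TP/(TP+FN)
= 100/(100+29)
= 100/129 = 77.52%

77.52%


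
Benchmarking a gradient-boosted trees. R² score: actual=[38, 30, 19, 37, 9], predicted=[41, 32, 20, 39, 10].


ȳ = 26.6
SS_res = Σ(y-ŷ)² = 19
SS_tot = Σ(y-ȳ)² = 617.2
R² = 1 - SS_res/SS_tot = 1 - 0.0308 = 0.9692

0.9692


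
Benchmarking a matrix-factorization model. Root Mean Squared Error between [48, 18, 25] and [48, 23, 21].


MSE = 41/3 = 13.6667
RMSE = √(41/3) = 3.6968

3.6968


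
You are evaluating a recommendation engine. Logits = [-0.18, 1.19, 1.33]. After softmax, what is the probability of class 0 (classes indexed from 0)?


Exponentials: e^-0.18=0.8353, e^1.19=3.2871, e^1.33=3.781
Sum = 7.9034
Softmax = [0.1057, 0.4159, 0.4784]
p[0] = 0.8353/7.9034 = 0.1057

0.1057


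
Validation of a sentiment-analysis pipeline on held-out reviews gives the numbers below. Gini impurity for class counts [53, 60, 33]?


Probabilities: [53/146, 60/146, 33/146] ≈ [0.363, 0.411, 0.226]
Σpᵢ² = (2809 + 3600 + 1089)/146² = 7498/21316
Gini = 1 - Σpᵢ² = 1 - 7498/21316 = 0.6482

0.6482


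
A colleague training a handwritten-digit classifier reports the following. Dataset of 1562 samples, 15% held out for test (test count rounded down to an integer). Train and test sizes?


Test = ⌊1562·15/100⌋ = 234
Train = 1562 - 234 = 1328

Train: 1328, Test: 234


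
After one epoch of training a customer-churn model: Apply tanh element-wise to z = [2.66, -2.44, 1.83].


tanh(2.66) = 0.9903
tanh(-2.44) = -0.9849
tanh(1.83) = 0.9498
result = [0.9903, -0.9849, 0.9498]

[0.9903, -0.9849, 0.9498]


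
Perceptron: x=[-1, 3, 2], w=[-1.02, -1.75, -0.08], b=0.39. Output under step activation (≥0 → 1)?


z = (-1)·(-1.02) + (3)·(-1.75) + (2)·(-0.08) + 0.39
  = -4.0
step(z) = 0 (z<0)

0


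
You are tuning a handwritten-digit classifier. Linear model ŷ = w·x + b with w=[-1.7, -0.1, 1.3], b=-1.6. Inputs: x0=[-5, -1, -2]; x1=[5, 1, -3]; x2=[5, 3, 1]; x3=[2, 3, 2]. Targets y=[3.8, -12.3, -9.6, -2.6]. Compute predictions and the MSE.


ŷ0 = (-1.7)·(-5) + (-0.1)·(-1) + (1.3)·(-2) - 1.6 = 4.4
ŷ1 = (-1.7)·(5) + (-0.1)·(1) + (1.3)·(-3) - 1.6 = -14.1
ŷ2 = (-1.7)·(5) + (-0.1)·(3) + (1.3)·(1) - 1.6 = -9.1
ŷ3 = (-1.7)·(2) + (-0.1)·(3) + (1.3)·(2) - 1.6 = -2.7
errors² = [0.36, 3.24, 0.25, 0.01]
MSE = 3.8600/4 = 0.965

0.965


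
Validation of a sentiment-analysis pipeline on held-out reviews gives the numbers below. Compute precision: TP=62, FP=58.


Precision = TP/(TP+FP)
= 62/(62+58)
= 62/120 = 51.67%

51.67%


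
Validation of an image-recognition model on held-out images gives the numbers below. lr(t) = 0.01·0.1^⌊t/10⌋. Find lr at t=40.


n_drops = ⌊40/10⌋ = 4
lr = 0.01·0.1^4 = 0.01·0.0001 = 0.000001

0.000001


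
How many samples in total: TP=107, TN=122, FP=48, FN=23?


Total = TP + TN + FP + FN
= 107 + 122 + 48 + 23
= 300
(Predicted positive: 155, predicted negative: 145)

300


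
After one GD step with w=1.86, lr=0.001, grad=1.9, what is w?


w_new = w - α·∇
= 1.86 - 0.001·1.9
= 1.86 - 0.0019
= 1.8581

1.8581


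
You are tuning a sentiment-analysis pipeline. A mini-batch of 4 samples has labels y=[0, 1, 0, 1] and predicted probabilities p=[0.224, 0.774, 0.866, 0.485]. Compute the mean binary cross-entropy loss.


L[0] = -ln(1-0.224) = -ln(0.776) = 0.2536
L[1] = -ln(0.774) = 0.2562
L[2] = -ln(1-0.866) = -ln(0.134) = 2.0099
L[3] = -ln(0.485) = 0.7236
mean = (0.2536 + 0.2562 + 2.0099 + 0.7236)/4 = 0.8108

0.8108


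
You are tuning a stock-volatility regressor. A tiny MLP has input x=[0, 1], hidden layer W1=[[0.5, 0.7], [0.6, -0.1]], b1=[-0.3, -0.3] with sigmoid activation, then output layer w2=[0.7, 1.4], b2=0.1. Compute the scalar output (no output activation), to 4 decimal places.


z1[0] = (0.5)·(0) + (0.7)·(1) - 0.3 = 0.4
z1[1] = (0.6)·(0) + (-0.1)·(1) - 0.3 = -0.4
h = sigmoid(z1) = [0.5987, 0.4013]
output = (0.7)·(0.5987) + (1.4)·(0.4013) + 0.1 = 1.0809

1.0809


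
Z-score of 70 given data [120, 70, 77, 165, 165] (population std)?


μ = 119.4, σ = 40.981
z = (70 - 119.4)/40.981 = -1.2054

-1.2054


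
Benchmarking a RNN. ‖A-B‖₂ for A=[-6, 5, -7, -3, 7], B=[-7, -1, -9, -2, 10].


d = √((-6+ 7)² + (5+ 1)² + (-7+ 9)² + (-3+ 2)² + (7-10)²)
  = √(1 + 36 + 4 + 1 + 9)
  = √51 = 7.1414

7.1414


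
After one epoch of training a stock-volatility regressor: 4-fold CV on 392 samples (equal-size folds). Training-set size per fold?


Fold size = 392/4 = 98
Training per fold = 392 - 98 = 294

294


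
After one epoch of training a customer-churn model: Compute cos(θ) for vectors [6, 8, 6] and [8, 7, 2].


A·B = 6·8 + 8·7 + 6·2 = 116
‖A‖ = √136 = 11.6619, ‖B‖ = √117 = 10.8167
cos = 116/(√136·√117) = 116/√15912 = 0.9196

0.9196


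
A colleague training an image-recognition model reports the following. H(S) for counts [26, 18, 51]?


Probabilities: [26/95, 18/95, 51/95] ≈ [0.2737, 0.1895, 0.5368]
H = -((26/95)·log₂(26/95) + (18/95)·log₂(18/95) + (51/95)·log₂(51/95))
  = 1.4481 bits

1.4481 bits


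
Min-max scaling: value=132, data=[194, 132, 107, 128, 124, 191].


min=107, max=194
(132-107)/(194-107) = 25/87 = 0.2874

0.2874


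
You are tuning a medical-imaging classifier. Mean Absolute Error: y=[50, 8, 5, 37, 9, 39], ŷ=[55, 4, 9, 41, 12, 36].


Absolute errors: |50-55|=5, |8-4|=4, |5-9|=4, |37-41|=4, |9-12|=3, |39-36|=3
Sum = 23
MAE = 23/6 = 23/6

23/6


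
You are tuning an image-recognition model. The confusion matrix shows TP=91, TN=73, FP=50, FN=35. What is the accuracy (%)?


Accuracy = (TP+TN)/(TP+TN+FP+FN)
= (91+73)/(249)
= 164/249 = 65.86%

65.86%


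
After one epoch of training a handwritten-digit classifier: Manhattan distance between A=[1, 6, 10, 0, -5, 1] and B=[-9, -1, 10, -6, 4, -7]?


d = |1+ 9| + |6+ 1| + |10-10| + |0+ 6| + |-5-4| + |1+ 7|
  = 10 + 7 + 0 + 6 + 9 + 8
  = 40

40


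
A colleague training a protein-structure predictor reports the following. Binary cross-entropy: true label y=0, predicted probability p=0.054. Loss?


BCE = -[y·ln(p) + (1-y)·ln(1-p)]
= -0 - 1·ln(1-0.054)
= -ln(0.946) = 0.0555

0.0555


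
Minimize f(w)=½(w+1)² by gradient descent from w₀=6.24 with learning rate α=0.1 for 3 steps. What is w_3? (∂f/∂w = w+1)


step 1: grad = 6.24+1 = 7.24; w = 6.24 - 0.1·(7.24) = 5.516
step 2: grad = 5.516+1 = 6.516; w = 5.516 - 0.1·(6.516) = 4.8644
step 3: grad = 4.8644+1 = 5.8644; w = 4.8644 - 0.1·(5.8644) = 4.27796

4.27796


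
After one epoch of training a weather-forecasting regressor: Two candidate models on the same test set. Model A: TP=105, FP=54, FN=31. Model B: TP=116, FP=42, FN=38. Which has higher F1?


Model A: P=105/159=0.6604, R=105/136=0.7721, F1=2PR/(P+R)=2TP/(2TP+FP+FN)=210/295=0.7119
Model B: P=116/158=0.7342, R=116/154=0.7532, F1=2PR/(P+R)=2TP/(2TP+FP+FN)=232/312=0.7436
0.7119 < 0.7436 → Model B

Model B


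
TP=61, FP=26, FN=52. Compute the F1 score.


Precision = 61/87 = 0.7011
Recall = 61/113 = 0.5398
F1 = 2·P·R/(P+R) = 2·TP/(2·TP+FP+FN) = 122/(122+26+52) = 122/200 = 0.61

0.61


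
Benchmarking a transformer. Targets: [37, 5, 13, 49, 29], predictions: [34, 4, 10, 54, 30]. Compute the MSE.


Squared errors: (37-34)²=9, (5-4)²=1, (13-10)²=9, (49-54)²=25, (29-30)²=1
Sum = 45
MSE = 45/5 = 9

9


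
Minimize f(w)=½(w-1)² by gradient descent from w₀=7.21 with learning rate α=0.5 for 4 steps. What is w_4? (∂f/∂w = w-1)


step 1: grad = 7.21-1 = 6.21; w = 7.21 - 0.5·(6.21) = 4.105
step 2: grad = 4.105-1 = 3.105; w = 4.105 - 0.5·(3.105) = 2.5525
step 3: grad = 2.5525-1 = 1.5525; w = 2.5525 - 0.5·(1.5525) = 1.77625
step 4: grad = 1.77625-1 = 0.77625; w = 1.77625 - 0.5·(0.77625) = 1.388125

1.388125


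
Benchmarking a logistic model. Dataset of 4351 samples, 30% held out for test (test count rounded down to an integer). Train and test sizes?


Test = ⌊4351·30/100⌋ = 1305
Train = 4351 - 1305 = 3046

Train: 3046, Test: 1305


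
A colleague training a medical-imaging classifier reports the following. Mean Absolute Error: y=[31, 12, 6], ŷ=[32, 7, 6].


Absolute errors: |31-32|=1, |12-7|=5, |6-6|=0
Sum = 6
MAE = 6/3 = 2

2


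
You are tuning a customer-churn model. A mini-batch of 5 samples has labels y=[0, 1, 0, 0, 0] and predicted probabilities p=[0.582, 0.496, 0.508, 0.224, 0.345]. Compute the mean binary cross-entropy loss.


L[0] = -ln(1-0.582) = -ln(0.418) = 0.8723
L[1] = -ln(0.496) = 0.7012
L[2] = -ln(1-0.508) = -ln(0.492) = 0.7093
L[3] = -ln(1-0.224) = -ln(0.776) = 0.2536
L[4] = -ln(1-0.345) = -ln(0.655) = 0.4231
mean = (0.8723 + 0.7012 + 0.7093 + 0.2536 + 0.4231)/5 = 0.5919

0.5919


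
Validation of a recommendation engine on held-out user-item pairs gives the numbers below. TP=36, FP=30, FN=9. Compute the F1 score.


Precision = 36/66 = 0.5455
Recall = 36/45 = 0.8
F1 = 2·P·R/(P+R) = 2·TP/(2·TP+FP+FN) = 72/(72+30+9) = 72/111 = 0.6486

0.6486


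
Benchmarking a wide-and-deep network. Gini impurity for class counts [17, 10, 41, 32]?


Probabilities: [17/100, 10/100, 41/100, 32/100] ≈ [0.17, 0.1, 0.41, 0.32]
Σpᵢ² = (289 + 100 + 1681 + 1024)/100² = 3094/10000
Gini = 1 - Σpᵢ² = 1 - 3094/10000 = 0.6906

0.6906


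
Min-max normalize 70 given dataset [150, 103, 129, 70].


min=70, max=150
(70-70)/(150-70) = 0/80 = 0.0

0.0


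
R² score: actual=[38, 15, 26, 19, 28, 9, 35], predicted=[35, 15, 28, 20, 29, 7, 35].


ȳ = 24.2857
SS_res = Σ(y-ŷ)² = 19
SS_tot = Σ(y-ȳ)² = 667.43
R² = 1 - SS_res/SS_tot = 1 - 0.0285 = 0.9715

0.9715


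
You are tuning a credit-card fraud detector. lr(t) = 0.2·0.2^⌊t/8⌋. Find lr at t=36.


n_drops = ⌊36/8⌋ = 4
lr = 0.2·0.2^4 = 0.2·0.0016 = 0.00032

0.00032


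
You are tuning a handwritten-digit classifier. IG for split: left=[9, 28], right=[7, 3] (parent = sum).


Parent = [16, 31], H_parent = 0.9252
H_left = 0.8004 (n=37), H_right = 0.8813 (n=10)
H_children = (37/47)·0.8004 + (10/47)·0.8813 = 0.8176
IG = 0.9252 - 0.8176 = 0.1076

0.1076


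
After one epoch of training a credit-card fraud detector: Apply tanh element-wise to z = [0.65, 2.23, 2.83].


tanh(0.65) = 0.5717
tanh(2.23) = 0.9771
tanh(2.83) = 0.9931
result = [0.5717, 0.9771, 0.9931]

[0.5717, 0.9771, 0.9931]


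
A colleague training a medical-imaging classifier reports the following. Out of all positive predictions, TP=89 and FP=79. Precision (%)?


Precision = TP/(TP+FP)
= 89/(89+79)
= 89/168 = 52.98%

52.98%


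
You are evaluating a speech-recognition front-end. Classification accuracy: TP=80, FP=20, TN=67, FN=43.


Accuracy = (TP+TN)/(TP+TN+FP+FN)
= (80+67)/(210)
= 147/210 = 70.0%

70.0%


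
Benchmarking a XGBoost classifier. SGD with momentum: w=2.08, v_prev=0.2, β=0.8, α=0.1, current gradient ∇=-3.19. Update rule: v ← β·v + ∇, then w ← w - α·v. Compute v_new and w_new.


v_new = 0.8·0.2 - 3.19 = 0.16 - 3.19 = -3.03
w_new = 2.08 - 0.1·-3.03 = 2.08 + 0.303 = 2.383

v_new=-3.03, w_new=2.383


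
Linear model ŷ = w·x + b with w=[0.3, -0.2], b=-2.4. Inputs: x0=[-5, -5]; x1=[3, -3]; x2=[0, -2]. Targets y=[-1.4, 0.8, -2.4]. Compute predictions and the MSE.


ŷ0 = (0.3)·(-5) + (-0.2)·(-5) - 2.4 = -2.9
ŷ1 = (0.3)·(3) + (-0.2)·(-3) - 2.4 = -0.9
ŷ2 = (0.3)·(0) + (-0.2)·(-2) - 2.4 = -2.0
errors² = [2.25, 2.89, 0.16]
MSE = 5.3000/3 = 1.7667

1.7667


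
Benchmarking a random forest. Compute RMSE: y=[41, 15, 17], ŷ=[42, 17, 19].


MSE = 9/3 = 3
RMSE = √(9/3) = 1.7321

1.7321


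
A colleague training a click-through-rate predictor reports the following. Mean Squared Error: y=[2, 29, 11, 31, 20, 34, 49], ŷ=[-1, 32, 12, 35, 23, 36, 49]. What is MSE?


Squared errors: (2+ 1)²=9, (29-32)²=9, (11-12)²=1, (31-35)²=16, (20-23)²=9, (34-36)²=4, (49-49)²=0
Sum = 48
MSE = 48/7 = 48/7

48/7


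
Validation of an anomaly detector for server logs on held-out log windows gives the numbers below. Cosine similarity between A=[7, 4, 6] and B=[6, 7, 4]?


A·B = 7·6 + 4·7 + 6·4 = 94
‖A‖ = √101 = 10.0499, ‖B‖ = √101 = 10.0499
cos = 94/(√101·√101) = 94/√10201 = 0.9307

0.9307


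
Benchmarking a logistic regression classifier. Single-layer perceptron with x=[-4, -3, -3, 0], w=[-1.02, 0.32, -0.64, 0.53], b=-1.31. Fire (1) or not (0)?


z = (-4)·(-1.02) + (-3)·(0.32) + (-3)·(-0.64) + (0)·(0.53) - 1.31
  = 3.73
step(z) = 1 (z≥0)

1


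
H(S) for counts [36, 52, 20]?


Probabilities: [36/108, 52/108, 20/108] ≈ [0.3333, 0.4815, 0.1852]
H = -((36/108)·log₂(36/108) + (52/108)·log₂(52/108) + (20/108)·log₂(20/108))
  = 1.4866 bits

1.4866 bits


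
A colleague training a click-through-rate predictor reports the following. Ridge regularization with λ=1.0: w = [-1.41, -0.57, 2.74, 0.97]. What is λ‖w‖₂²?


‖w‖₂² = (-1.41)² + (-0.57)² + (2.74)² + (0.97)²
     = 1.9881 + 0.3249 + 7.5076 + 0.9409
     = 10.7615
λ·‖w‖₂² = 1.0·10.7615 = 10.7615

10.7615


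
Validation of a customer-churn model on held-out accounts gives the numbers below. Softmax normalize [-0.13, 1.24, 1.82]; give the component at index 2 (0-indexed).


Exponentials: e^-0.13=0.8781, e^1.24=3.4556, e^1.82=6.1719
Sum = 10.5056
Softmax = [0.0836, 0.3289, 0.5875]
p[2] = 6.1719/10.5056 = 0.5875

0.5875


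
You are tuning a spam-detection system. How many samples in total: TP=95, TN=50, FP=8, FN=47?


Total = TP + TN + FP + FN
= 95 + 50 + 8 + 47
= 200
(Predicted positive: 103, predicted negative: 97)

200


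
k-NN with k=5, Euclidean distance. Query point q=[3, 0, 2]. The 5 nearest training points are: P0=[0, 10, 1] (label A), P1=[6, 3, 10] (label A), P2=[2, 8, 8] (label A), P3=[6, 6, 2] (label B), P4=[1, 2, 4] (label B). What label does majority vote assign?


d(q,P0) = 10.4881  (label A)
d(q,P1) = 9.0554  (label A)
d(q,P2) = 10.0499  (label A)
d(q,P3) = 6.7082  (label B)
d(q,P4) = 3.4641  (label B)
Votes: A=3, B=2
Majority → A

A


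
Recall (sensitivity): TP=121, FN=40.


Recall = TP/(TP+FN)
= 121/(121+40)
= 121/161 = 75.16%

75.16%


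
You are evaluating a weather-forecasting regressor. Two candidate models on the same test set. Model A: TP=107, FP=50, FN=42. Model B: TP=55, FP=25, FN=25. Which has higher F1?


Model A: P=107/157=0.6815, R=107/149=0.7181, F1=2PR/(P+R)=2TP/(2TP+FP+FN)=214/306=0.6993
Model B: P=55/80=0.6875, R=55/80=0.6875, F1=2PR/(P+R)=2TP/(2TP+FP+FN)=110/160=0.6875
0.6993 > 0.6875 → Model A

Model A


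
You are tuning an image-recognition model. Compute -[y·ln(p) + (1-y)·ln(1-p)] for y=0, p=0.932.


BCE = -[y·ln(p) + (1-y)·ln(1-p)]
= -0 - 1·ln(1-0.932)
= -ln(0.068) = 2.6882

2.6882


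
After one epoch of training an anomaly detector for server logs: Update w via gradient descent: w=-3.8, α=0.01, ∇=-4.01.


w_new = w - α·∇
= -3.8 - 0.01·-4.01
= -3.8 + 0.0401
= -3.7599

-3.7599


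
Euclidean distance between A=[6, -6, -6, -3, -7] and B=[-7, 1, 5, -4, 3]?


d = √((6+ 7)² + (-6-1)² + (-6-5)² + (-3+ 4)² + (-7-3)²)
  = √(169 + 49 + 121 + 1 + 100)
  = √440 = 20.9762

20.9762


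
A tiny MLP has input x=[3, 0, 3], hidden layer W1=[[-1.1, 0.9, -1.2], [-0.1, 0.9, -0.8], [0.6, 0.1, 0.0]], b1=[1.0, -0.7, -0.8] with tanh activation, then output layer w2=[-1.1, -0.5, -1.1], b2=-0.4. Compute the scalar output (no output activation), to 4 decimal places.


z1[0] = (-1.1)·(3) + (0.9)·(0) + (-1.2)·(3) + 1.0 = -5.9
z1[1] = (-0.1)·(3) + (0.9)·(0) + (-0.8)·(3) - 0.7 = -3.4
z1[2] = (0.6)·(3) + (0.1)·(0) + (0.0)·(3) - 0.8 = 1.0
h = tanh(z1) = [-1.0, -0.9978, 0.7616]
output = (-1.1)·(-1.0) + (-0.5)·(-0.9978) + (-1.1)·(0.7616) - 0.4 = 0.3611

0.3611


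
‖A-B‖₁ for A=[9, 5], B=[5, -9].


d = |9-5| + |5+ 9|
  = 4 + 14
  = 18

18


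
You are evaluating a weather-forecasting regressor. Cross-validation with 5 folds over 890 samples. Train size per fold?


Fold size = 890/5 = 178
Training per fold = 890 - 178 = 712

712


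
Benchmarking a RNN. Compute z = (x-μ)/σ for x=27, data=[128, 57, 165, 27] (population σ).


μ = 94.25, σ = 54.8971
z = (27 - 94.25)/54.8971 = -1.225

-1.225


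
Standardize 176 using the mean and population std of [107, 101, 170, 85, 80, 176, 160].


μ = 125.5714, σ = 38.4962
z = (176 - 125.5714)/38.4962 = 1.31

1.31


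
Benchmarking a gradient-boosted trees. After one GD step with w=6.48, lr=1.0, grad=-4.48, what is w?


w_new = w - α·∇
= 6.48 - 1.0·-4.48
= 6.48 + 4.48
= 10.96

10.96


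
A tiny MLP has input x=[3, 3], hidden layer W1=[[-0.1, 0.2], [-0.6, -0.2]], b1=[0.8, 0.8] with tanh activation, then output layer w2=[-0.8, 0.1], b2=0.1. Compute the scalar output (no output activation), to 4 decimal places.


z1[0] = (-0.1)·(3) + (0.2)·(3) + 0.8 = 1.1
z1[1] = (-0.6)·(3) + (-0.2)·(3) + 0.8 = -1.6
h = tanh(z1) = [0.8005, -0.9217]
output = (-0.8)·(0.8005) + (0.1)·(-0.9217) + 0.1 = -0.6326

-0.6326


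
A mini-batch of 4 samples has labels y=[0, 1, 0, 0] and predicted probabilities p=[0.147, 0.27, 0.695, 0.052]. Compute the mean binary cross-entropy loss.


L[0] = -ln(1-0.147) = -ln(0.853) = 0.159
L[1] = -ln(0.27) = 1.3093
L[2] = -ln(1-0.695) = -ln(0.305) = 1.1874
L[3] = -ln(1-0.052) = -ln(0.948) = 0.0534
mean = (0.159 + 1.3093 + 1.1874 + 0.0534)/4 = 0.6773

0.6773


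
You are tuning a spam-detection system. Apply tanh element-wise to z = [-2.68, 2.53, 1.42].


tanh(-2.68) = -0.9906
tanh(2.53) = 0.9874
tanh(1.42) = 0.8896
result = [-0.9906, 0.9874, 0.8896]

[-0.9906, 0.9874, 0.8896]


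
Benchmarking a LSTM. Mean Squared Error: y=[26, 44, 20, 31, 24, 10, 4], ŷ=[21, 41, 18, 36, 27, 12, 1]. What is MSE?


Squared errors: (26-21)²=25, (44-41)²=9, (20-18)²=4, (31-36)²=25, (24-27)²=9, (10-12)²=4, (4-1)²=9
Sum = 85
MSE = 85/7 = 85/7

85/7


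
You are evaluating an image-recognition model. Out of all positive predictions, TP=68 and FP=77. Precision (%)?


Precision = TP/(TP+FP)
= 68/(68+77)
= 68/145 = 46.9%

46.9%


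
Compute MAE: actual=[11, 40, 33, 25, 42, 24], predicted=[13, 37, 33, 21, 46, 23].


Absolute errors: |11-13|=2, |40-37|=3, |33-33|=0, |25-21|=4, |42-46|=4, |24-23|=1
Sum = 14
MAE = 14/6 = 7/3

7/3


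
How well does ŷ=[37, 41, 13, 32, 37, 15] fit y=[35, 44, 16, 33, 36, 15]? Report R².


ȳ = 29.8333
SS_res = Σ(y-ŷ)² = 24
SS_tot = Σ(y-ȳ)² = 686.83
R² = 1 - SS_res/SS_tot = 1 - 0.0349 = 0.9651

0.9651


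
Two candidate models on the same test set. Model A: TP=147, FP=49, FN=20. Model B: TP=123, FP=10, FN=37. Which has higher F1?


Model A: P=147/196=0.75, R=147/167=0.8802, F1=2PR/(P+R)=2TP/(2TP+FP+FN)=294/363=0.8099
Model B: P=123/133=0.9248, R=123/160=0.7688, F1=2PR/(P+R)=2TP/(2TP+FP+FN)=246/293=0.8396
0.8099 < 0.8396 → Model B

Model B


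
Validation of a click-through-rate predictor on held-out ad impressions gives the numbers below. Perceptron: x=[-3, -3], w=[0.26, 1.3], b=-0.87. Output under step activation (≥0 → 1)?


z = (-3)·(0.26) + (-3)·(1.3) - 0.87
  = -5.55
step(z) = 0 (z<0)

0


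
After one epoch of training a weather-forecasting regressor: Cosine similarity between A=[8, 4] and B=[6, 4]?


A·B = 8·6 + 4·4 = 64
‖A‖ = √80 = 8.9443, ‖B‖ = √52 = 7.2111
cos = 64/(√80·√52) = 64/√4160 = 0.9923

0.9923


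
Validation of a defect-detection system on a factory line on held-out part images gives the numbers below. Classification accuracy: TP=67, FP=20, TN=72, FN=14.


Accuracy = (TP+TN)/(TP+TN+FP+FN)
= (67+72)/(173)
= 139/173 = 80.35%

80.35%


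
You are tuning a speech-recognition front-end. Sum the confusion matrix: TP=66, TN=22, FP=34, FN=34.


Total = TP + TN + FP + FN
= 66 + 22 + 34 + 34
= 156
(Predicted positive: 100, predicted negative: 56)

156


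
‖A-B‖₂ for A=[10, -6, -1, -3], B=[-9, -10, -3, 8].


d = √((10+ 9)² + (-6+ 10)² + (-1+ 3)² + (-3-8)²)
  = √(361 + 16 + 4 + 121)
  = √502 = 22.4054

22.4054


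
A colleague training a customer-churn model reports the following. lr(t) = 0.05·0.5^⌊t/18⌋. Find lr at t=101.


n_drops = ⌊101/18⌋ = 5
lr = 0.05·0.5^5 = 0.05·0.03125 = 0.0015625

0.0015625


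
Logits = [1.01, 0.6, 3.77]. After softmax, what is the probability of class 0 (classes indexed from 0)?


Exponentials: e^1.01=2.7456, e^0.6=1.8221, e^3.77=43.3801
Sum = 47.9478
Softmax = [0.0573, 0.038, 0.9047]
p[0] = 2.7456/47.9478 = 0.0573

0.0573


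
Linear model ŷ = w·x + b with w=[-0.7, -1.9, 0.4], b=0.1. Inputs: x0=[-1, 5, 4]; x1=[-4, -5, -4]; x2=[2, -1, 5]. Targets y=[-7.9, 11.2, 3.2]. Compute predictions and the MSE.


ŷ0 = (-0.7)·(-1) + (-1.9)·(5) + (0.4)·(4) + 0.1 = -7.1
ŷ1 = (-0.7)·(-4) + (-1.9)·(-5) + (0.4)·(-4) + 0.1 = 10.8
ŷ2 = (-0.7)·(2) + (-1.9)·(-1) + (0.4)·(5) + 0.1 = 2.6
errors² = [0.64, 0.16, 0.36]
MSE = 1.1600/3 = 0.3867

0.3867


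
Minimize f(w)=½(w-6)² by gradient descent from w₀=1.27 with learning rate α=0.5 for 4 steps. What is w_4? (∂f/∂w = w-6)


step 1: grad = 1.27-6 = -4.73; w = 1.27 - 0.5·(-4.73) = 3.635
step 2: grad = 3.635-6 = -2.365; w = 3.635 - 0.5·(-2.365) = 4.8175
step 3: grad = 4.8175-6 = -1.1825; w = 4.8175 - 0.5·(-1.1825) = 5.40875
step 4: grad = 5.40875-6 = -0.59125; w = 5.40875 - 0.5·(-0.59125) = 5.704375

5.704375


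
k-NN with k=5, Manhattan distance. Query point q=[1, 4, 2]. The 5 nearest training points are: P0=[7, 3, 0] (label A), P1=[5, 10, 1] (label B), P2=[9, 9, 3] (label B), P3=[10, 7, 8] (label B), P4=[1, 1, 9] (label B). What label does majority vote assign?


d(q,P0) = 9  (label A)
d(q,P1) = 11  (label B)
d(q,P2) = 14  (label B)
d(q,P3) = 18  (label B)
d(q,P4) = 10  (label B)
Votes: A=1, B=4
Majority → B

B


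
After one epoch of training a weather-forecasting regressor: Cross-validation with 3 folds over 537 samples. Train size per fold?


Fold size = 537/3 = 179
Training per fold = 537 - 179 = 358

358


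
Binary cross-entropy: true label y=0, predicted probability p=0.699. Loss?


BCE = -[y·ln(p) + (1-y)·ln(1-p)]
= -0 - 1·ln(1-0.699)
= -ln(0.301) = 1.2006

1.2006


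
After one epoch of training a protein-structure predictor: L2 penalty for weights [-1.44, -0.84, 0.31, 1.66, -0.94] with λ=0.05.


‖w‖₂² = (-1.44)² + (-0.84)² + (0.31)² + (1.66)² + (-0.94)²
     = 2.0736 + 0.7056 + 0.0961 + 2.7556 + 0.8836
     = 6.5145
λ·‖w‖₂² = 0.05·6.5145 = 0.325725

0.325725


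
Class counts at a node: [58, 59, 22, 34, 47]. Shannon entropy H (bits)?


Probabilities: [58/220, 59/220, 22/220, 34/220, 47/220] ≈ [0.2636, 0.2682, 0.1, 0.1545, 0.2136]
H = -((58/220)·log₂(58/220) + (59/220)·log₂(59/220) + (22/220)·log₂(22/220) + (34/220)·log₂(34/220) + (47/220)·log₂(47/220))
  = 2.2405 bits

2.2405 bits


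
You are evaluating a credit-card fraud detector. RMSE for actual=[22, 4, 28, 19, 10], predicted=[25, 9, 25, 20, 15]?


MSE = 69/5 = 13.8
RMSE = √(69/5) = 3.7148

3.7148


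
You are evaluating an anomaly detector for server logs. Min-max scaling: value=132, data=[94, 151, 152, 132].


min=94, max=152
(132-94)/(152-94) = 38/58 = 0.6552

0.6552


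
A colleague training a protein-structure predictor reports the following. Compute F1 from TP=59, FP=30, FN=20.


Precision = 59/89 = 0.6629
Recall = 59/79 = 0.7468
F1 = 2·P·R/(P+R) = 2·TP/(2·TP+FP+FN) = 118/(118+30+20) = 118/168 = 0.7024

0.7024


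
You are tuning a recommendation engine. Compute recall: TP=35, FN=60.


Recall = TP/(TP+FN)
= 35/(35+60)
= 35/95 = 36.84%

36.84%


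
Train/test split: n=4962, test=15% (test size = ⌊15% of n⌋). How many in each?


Test = ⌊4962·15/100⌋ = 744
Train = 4962 - 744 = 4218

Train: 4218, Test: 744


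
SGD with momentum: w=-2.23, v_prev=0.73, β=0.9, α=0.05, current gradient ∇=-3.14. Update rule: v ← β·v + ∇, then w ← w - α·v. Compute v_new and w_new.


v_new = 0.9·0.73 - 3.14 = 0.657 - 3.14 = -2.483
w_new = -2.23 - 0.05·-2.483 = -2.23 + 0.12415 = -2.10585

v_new=-2.483, w_new=-2.10585


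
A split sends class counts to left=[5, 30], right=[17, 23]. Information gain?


Parent = [22, 53], H_parent = 0.873
H_left = 0.5917 (n=35), H_right = 0.9837 (n=40)
H_children = (35/75)·0.5917 + (40/75)·0.9837 = 0.8008
IG = 0.873 - 0.8008 = 0.0722

0.0722


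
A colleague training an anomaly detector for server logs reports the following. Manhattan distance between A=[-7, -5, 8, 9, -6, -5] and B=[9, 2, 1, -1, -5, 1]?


d = |-7-9| + |-5-2| + |8-1| + |9+ 1| + |-6+ 5| + |-5-1|
  = 16 + 7 + 7 + 10 + 1 + 6
  = 47

47


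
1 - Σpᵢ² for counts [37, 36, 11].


Probabilities: [37/84, 36/84, 11/84] ≈ [0.4405, 0.4286, 0.131]
Σpᵢ² = (1369 + 1296 + 121)/84² = 2786/7056
Gini = 1 - Σpᵢ² = 1 - 2786/7056 = 0.6052

0.6052


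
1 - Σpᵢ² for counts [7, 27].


Probabilities: [7/34, 27/34] ≈ [0.2059, 0.7941]
Σpᵢ² = (49 + 729)/34² = 778/1156
Gini = 1 - Σpᵢ² = 1 - 778/1156 = 0.327

0.327


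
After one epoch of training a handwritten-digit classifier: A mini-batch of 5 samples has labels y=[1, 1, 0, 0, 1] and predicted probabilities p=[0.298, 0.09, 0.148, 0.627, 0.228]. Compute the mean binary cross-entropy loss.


L[0] = -ln(0.298) = 1.2107
L[1] = -ln(0.09) = 2.4079
L[2] = -ln(1-0.148) = -ln(0.852) = 0.1602
L[3] = -ln(1-0.627) = -ln(0.373) = 0.9862
L[4] = -ln(0.228) = 1.4784
mean = (1.2107 + 2.4079 + 0.1602 + 0.9862 + 1.4784)/5 = 1.2487

1.2487


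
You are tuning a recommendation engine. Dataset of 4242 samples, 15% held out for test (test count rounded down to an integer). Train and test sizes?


Test = ⌊4242·15/100⌋ = 636
Train = 4242 - 636 = 3606

Train: 3606, Test: 636


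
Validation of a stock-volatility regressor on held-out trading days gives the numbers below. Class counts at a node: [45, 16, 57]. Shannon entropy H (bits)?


Probabilities: [45/118, 16/118, 57/118] ≈ [0.3814, 0.1356, 0.4831]
H = -((45/118)·log₂(45/118) + (16/118)·log₂(16/118) + (57/118)·log₂(57/118))
  = 1.4283 bits

1.4283 bits


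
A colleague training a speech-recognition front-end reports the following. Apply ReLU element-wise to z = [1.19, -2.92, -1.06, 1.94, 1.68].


ReLU(1.19) = max(0, 1.19) = 1.19
ReLU(-2.92) = max(0, -2.92) = 0.0
ReLU(-1.06) = max(0, -1.06) = 0.0
ReLU(1.94) = max(0, 1.94) = 1.94
ReLU(1.68) = max(0, 1.68) = 1.68
result = [1.19, 0.0, 0.0, 1.94, 1.68]

[1.19, 0.0, 0.0, 1.94, 1.68]


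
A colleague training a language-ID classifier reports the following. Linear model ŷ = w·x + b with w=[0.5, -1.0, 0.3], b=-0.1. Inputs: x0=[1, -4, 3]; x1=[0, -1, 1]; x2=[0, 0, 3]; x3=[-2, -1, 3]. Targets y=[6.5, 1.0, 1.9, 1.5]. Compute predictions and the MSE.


ŷ0 = (0.5)·(1) + (-1.0)·(-4) + (0.3)·(3) - 0.1 = 5.3
ŷ1 = (0.5)·(0) + (-1.0)·(-1) + (0.3)·(1) - 0.1 = 1.2
ŷ2 = (0.5)·(0) + (-1.0)·(0) + (0.3)·(3) - 0.1 = 0.8
ŷ3 = (0.5)·(-2) + (-1.0)·(-1) + (0.3)·(3) - 0.1 = 0.8
errors² = [1.44, 0.04, 1.21, 0.49]
MSE = 3.1800/4 = 0.795

0.795


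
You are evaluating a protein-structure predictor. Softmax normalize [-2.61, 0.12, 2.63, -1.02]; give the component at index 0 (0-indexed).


Exponentials: e^-2.61=0.0735, e^0.12=1.1275, e^2.63=13.8738, e^-1.02=0.3606
Sum = 15.4354
Softmax = [0.0048, 0.073, 0.8988, 0.0234]
p[0] = 0.0735/15.4354 = 0.0048

0.0048


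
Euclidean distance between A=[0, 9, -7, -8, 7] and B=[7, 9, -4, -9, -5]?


d = √((0-7)² + (9-9)² + (-7+ 4)² + (-8+ 9)² + (7+ 5)²)
  = √(49 + 0 + 9 + 1 + 144)
  = √203 = 14.2478

14.2478


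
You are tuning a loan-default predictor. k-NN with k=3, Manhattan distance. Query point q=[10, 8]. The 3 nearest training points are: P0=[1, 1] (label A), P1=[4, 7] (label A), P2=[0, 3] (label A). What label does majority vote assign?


d(q,P0) = 16  (label A)
d(q,P1) = 7  (label A)
d(q,P2) = 15  (label A)
Votes: A=3, B=0
Majority → A

A


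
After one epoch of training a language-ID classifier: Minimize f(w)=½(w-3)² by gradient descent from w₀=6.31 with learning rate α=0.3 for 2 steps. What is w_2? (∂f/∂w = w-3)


step 1: grad = 6.31-3 = 3.31; w = 6.31 - 0.3·(3.31) = 5.317
step 2: grad = 5.317-3 = 2.317; w = 5.317 - 0.3·(2.317) = 4.6219

4.6219


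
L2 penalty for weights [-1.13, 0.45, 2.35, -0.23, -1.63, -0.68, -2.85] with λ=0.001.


‖w‖₂² = (-1.13)² + (0.45)² + (2.35)² + (-0.23)² + (-1.63)² + (-0.68)² + (-2.85)²
     = 1.2769 + 0.2025 + 5.5225 + 0.0529 + 2.6569 + 0.4624 + 8.1225
     = 18.2966
λ·‖w‖₂² = 0.001·18.2966 = 0.018297

0.018297


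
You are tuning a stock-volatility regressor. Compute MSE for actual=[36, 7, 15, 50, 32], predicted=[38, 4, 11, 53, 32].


Squared errors: (36-38)²=4, (7-4)²=9, (15-11)²=16, (50-53)²=9, (32-32)²=0
Sum = 38
MSE = 38/5 = 38/5

38/5


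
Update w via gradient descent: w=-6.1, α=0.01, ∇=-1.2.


w_new = w - α·∇
= -6.1 - 0.01·-1.2
= -6.1 + 0.012
= -6.088

-6.088


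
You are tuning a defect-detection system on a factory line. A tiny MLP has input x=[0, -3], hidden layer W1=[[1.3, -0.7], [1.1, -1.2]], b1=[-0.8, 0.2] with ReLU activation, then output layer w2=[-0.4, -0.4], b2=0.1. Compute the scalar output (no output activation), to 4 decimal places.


z1[0] = (1.3)·(0) + (-0.7)·(-3) - 0.8 = 1.3
z1[1] = (1.1)·(0) + (-1.2)·(-3) + 0.2 = 3.8
h = ReLU(z1) = [1.3, 3.8]
output = (-0.4)·(1.3) + (-0.4)·(3.8) + 0.1 = -1.94

-1.94


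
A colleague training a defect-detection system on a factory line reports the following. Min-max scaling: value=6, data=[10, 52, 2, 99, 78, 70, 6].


min=2, max=99
(6-2)/(99-2) = 4/97 = 0.0412

0.0412
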